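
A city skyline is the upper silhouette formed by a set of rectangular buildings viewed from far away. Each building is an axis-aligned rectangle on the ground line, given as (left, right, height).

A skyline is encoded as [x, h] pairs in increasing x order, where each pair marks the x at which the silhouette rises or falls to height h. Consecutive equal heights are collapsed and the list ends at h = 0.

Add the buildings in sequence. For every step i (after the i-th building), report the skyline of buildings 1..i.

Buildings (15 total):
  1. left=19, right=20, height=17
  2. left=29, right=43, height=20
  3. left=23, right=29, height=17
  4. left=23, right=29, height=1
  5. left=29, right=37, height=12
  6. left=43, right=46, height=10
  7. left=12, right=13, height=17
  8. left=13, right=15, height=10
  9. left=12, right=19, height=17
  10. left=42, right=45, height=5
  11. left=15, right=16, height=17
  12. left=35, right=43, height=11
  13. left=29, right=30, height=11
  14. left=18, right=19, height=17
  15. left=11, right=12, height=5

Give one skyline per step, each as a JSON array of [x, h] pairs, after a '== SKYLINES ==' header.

== SKYLINES ==
[[19,17],[20,0]]
[[19,17],[20,0],[29,20],[43,0]]
[[19,17],[20,0],[23,17],[29,20],[43,0]]
[[19,17],[20,0],[23,17],[29,20],[43,0]]
[[19,17],[20,0],[23,17],[29,20],[43,0]]
[[19,17],[20,0],[23,17],[29,20],[43,10],[46,0]]
[[12,17],[13,0],[19,17],[20,0],[23,17],[29,20],[43,10],[46,0]]
[[12,17],[13,10],[15,0],[19,17],[20,0],[23,17],[29,20],[43,10],[46,0]]
[[12,17],[20,0],[23,17],[29,20],[43,10],[46,0]]
[[12,17],[20,0],[23,17],[29,20],[43,10],[46,0]]
[[12,17],[20,0],[23,17],[29,20],[43,10],[46,0]]
[[12,17],[20,0],[23,17],[29,20],[43,10],[46,0]]
[[12,17],[20,0],[23,17],[29,20],[43,10],[46,0]]
[[12,17],[20,0],[23,17],[29,20],[43,10],[46,0]]
[[11,5],[12,17],[20,0],[23,17],[29,20],[43,10],[46,0]]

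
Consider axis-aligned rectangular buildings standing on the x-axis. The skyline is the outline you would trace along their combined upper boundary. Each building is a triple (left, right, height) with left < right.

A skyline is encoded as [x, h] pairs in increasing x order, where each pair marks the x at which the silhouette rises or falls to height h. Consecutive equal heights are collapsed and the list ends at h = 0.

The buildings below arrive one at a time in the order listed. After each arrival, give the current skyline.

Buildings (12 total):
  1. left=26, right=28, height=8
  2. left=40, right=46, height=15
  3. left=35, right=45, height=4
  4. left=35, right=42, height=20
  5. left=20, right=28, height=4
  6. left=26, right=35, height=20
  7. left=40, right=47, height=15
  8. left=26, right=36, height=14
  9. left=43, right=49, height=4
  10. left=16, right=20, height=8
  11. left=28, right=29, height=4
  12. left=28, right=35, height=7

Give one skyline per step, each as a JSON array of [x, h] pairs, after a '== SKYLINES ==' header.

== SKYLINES ==
[[26,8],[28,0]]
[[26,8],[28,0],[40,15],[46,0]]
[[26,8],[28,0],[35,4],[40,15],[46,0]]
[[26,8],[28,0],[35,20],[42,15],[46,0]]
[[20,4],[26,8],[28,0],[35,20],[42,15],[46,0]]
[[20,4],[26,20],[42,15],[46,0]]
[[20,4],[26,20],[42,15],[47,0]]
[[20,4],[26,20],[42,15],[47,0]]
[[20,4],[26,20],[42,15],[47,4],[49,0]]
[[16,8],[20,4],[26,20],[42,15],[47,4],[49,0]]
[[16,8],[20,4],[26,20],[42,15],[47,4],[49,0]]
[[16,8],[20,4],[26,20],[42,15],[47,4],[49,0]]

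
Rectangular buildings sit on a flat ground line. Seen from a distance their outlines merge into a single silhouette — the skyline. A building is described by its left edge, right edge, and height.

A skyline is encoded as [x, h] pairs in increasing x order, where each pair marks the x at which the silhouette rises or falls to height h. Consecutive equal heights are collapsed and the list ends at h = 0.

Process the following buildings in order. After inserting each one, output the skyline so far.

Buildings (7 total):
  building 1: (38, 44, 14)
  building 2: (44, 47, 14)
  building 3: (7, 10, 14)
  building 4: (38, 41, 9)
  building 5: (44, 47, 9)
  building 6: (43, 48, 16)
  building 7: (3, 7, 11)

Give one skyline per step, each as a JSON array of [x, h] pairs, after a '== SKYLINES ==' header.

== SKYLINES ==
[[38,14],[44,0]]
[[38,14],[47,0]]
[[7,14],[10,0],[38,14],[47,0]]
[[7,14],[10,0],[38,14],[47,0]]
[[7,14],[10,0],[38,14],[47,0]]
[[7,14],[10,0],[38,14],[43,16],[48,0]]
[[3,11],[7,14],[10,0],[38,14],[43,16],[48,0]]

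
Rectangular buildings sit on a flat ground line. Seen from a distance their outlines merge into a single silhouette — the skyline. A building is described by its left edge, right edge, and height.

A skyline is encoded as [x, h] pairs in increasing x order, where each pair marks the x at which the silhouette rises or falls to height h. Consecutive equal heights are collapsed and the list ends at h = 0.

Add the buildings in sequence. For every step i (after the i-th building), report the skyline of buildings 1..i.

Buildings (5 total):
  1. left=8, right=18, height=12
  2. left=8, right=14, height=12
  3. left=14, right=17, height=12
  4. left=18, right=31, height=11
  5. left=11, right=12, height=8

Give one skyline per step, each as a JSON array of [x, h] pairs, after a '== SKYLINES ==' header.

== SKYLINES ==
[[8,12],[18,0]]
[[8,12],[18,0]]
[[8,12],[18,0]]
[[8,12],[18,11],[31,0]]
[[8,12],[18,11],[31,0]]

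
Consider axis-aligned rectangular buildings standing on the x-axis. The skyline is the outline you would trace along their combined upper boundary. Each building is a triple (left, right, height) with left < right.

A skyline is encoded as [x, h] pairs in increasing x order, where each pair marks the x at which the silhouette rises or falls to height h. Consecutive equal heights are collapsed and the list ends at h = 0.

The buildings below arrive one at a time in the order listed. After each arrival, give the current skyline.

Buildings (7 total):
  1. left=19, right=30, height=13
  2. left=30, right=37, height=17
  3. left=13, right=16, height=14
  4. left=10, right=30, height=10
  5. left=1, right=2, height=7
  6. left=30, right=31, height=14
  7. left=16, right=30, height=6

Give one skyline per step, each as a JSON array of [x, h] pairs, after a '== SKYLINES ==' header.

== SKYLINES ==
[[19,13],[30,0]]
[[19,13],[30,17],[37,0]]
[[13,14],[16,0],[19,13],[30,17],[37,0]]
[[10,10],[13,14],[16,10],[19,13],[30,17],[37,0]]
[[1,7],[2,0],[10,10],[13,14],[16,10],[19,13],[30,17],[37,0]]
[[1,7],[2,0],[10,10],[13,14],[16,10],[19,13],[30,17],[37,0]]
[[1,7],[2,0],[10,10],[13,14],[16,10],[19,13],[30,17],[37,0]]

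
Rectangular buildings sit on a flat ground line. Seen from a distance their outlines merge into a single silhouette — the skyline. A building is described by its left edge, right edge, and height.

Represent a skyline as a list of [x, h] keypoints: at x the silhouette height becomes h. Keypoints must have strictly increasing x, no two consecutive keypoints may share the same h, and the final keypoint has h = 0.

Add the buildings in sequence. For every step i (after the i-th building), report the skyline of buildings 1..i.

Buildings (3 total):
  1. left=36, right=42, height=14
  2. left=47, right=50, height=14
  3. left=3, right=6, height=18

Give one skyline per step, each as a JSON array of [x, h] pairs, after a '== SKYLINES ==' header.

== SKYLINES ==
[[36,14],[42,0]]
[[36,14],[42,0],[47,14],[50,0]]
[[3,18],[6,0],[36,14],[42,0],[47,14],[50,0]]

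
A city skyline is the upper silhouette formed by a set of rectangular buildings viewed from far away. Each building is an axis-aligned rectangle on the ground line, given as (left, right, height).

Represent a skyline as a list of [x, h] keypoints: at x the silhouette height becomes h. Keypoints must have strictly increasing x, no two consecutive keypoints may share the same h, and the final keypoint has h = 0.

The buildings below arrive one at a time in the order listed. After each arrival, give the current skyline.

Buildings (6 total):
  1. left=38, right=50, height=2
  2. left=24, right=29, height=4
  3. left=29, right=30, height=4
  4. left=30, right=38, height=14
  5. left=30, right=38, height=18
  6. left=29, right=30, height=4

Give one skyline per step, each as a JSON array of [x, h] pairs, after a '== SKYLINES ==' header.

== SKYLINES ==
[[38,2],[50,0]]
[[24,4],[29,0],[38,2],[50,0]]
[[24,4],[30,0],[38,2],[50,0]]
[[24,4],[30,14],[38,2],[50,0]]
[[24,4],[30,18],[38,2],[50,0]]
[[24,4],[30,18],[38,2],[50,0]]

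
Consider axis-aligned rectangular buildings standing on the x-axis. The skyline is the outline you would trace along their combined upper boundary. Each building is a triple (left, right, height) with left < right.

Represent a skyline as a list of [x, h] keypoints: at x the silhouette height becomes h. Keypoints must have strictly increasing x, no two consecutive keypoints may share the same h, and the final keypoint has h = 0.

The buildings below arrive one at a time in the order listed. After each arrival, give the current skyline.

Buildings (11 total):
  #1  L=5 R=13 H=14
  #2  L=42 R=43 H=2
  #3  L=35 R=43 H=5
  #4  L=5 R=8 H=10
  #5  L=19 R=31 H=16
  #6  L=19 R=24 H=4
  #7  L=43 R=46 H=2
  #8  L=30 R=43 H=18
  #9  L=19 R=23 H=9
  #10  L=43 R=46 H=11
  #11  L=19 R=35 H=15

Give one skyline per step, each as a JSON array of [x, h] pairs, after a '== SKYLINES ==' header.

== SKYLINES ==
[[5,14],[13,0]]
[[5,14],[13,0],[42,2],[43,0]]
[[5,14],[13,0],[35,5],[43,0]]
[[5,14],[13,0],[35,5],[43,0]]
[[5,14],[13,0],[19,16],[31,0],[35,5],[43,0]]
[[5,14],[13,0],[19,16],[31,0],[35,5],[43,0]]
[[5,14],[13,0],[19,16],[31,0],[35,5],[43,2],[46,0]]
[[5,14],[13,0],[19,16],[30,18],[43,2],[46,0]]
[[5,14],[13,0],[19,16],[30,18],[43,2],[46,0]]
[[5,14],[13,0],[19,16],[30,18],[43,11],[46,0]]
[[5,14],[13,0],[19,16],[30,18],[43,11],[46,0]]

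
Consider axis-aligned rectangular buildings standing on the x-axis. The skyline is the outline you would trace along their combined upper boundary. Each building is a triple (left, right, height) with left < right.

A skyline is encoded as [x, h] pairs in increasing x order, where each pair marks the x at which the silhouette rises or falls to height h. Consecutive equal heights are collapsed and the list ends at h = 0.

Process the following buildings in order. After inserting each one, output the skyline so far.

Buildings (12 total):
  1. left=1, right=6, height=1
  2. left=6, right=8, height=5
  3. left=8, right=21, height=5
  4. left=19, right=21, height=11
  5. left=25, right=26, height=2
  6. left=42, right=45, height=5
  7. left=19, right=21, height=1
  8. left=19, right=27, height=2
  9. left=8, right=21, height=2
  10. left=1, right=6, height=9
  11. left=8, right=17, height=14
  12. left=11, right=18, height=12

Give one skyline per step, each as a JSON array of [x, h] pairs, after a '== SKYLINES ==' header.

== SKYLINES ==
[[1,1],[6,0]]
[[1,1],[6,5],[8,0]]
[[1,1],[6,5],[21,0]]
[[1,1],[6,5],[19,11],[21,0]]
[[1,1],[6,5],[19,11],[21,0],[25,2],[26,0]]
[[1,1],[6,5],[19,11],[21,0],[25,2],[26,0],[42,5],[45,0]]
[[1,1],[6,5],[19,11],[21,0],[25,2],[26,0],[42,5],[45,0]]
[[1,1],[6,5],[19,11],[21,2],[27,0],[42,5],[45,0]]
[[1,1],[6,5],[19,11],[21,2],[27,0],[42,5],[45,0]]
[[1,9],[6,5],[19,11],[21,2],[27,0],[42,5],[45,0]]
[[1,9],[6,5],[8,14],[17,5],[19,11],[21,2],[27,0],[42,5],[45,0]]
[[1,9],[6,5],[8,14],[17,12],[18,5],[19,11],[21,2],[27,0],[42,5],[45,0]]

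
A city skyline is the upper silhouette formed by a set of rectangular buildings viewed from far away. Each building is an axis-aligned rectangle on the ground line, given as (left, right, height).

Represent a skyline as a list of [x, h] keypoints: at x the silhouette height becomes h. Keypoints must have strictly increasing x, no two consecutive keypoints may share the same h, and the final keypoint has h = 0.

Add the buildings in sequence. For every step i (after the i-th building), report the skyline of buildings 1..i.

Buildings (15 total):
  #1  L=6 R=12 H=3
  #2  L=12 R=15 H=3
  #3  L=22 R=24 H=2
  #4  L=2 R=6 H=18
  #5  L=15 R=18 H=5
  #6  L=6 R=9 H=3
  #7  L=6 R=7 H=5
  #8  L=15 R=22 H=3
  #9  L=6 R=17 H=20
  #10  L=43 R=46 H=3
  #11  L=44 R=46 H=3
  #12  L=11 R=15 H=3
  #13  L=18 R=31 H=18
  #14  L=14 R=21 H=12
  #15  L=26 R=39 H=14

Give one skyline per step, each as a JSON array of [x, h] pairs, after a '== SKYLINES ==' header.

== SKYLINES ==
[[6,3],[12,0]]
[[6,3],[15,0]]
[[6,3],[15,0],[22,2],[24,0]]
[[2,18],[6,3],[15,0],[22,2],[24,0]]
[[2,18],[6,3],[15,5],[18,0],[22,2],[24,0]]
[[2,18],[6,3],[15,5],[18,0],[22,2],[24,0]]
[[2,18],[6,5],[7,3],[15,5],[18,0],[22,2],[24,0]]
[[2,18],[6,5],[7,3],[15,5],[18,3],[22,2],[24,0]]
[[2,18],[6,20],[17,5],[18,3],[22,2],[24,0]]
[[2,18],[6,20],[17,5],[18,3],[22,2],[24,0],[43,3],[46,0]]
[[2,18],[6,20],[17,5],[18,3],[22,2],[24,0],[43,3],[46,0]]
[[2,18],[6,20],[17,5],[18,3],[22,2],[24,0],[43,3],[46,0]]
[[2,18],[6,20],[17,5],[18,18],[31,0],[43,3],[46,0]]
[[2,18],[6,20],[17,12],[18,18],[31,0],[43,3],[46,0]]
[[2,18],[6,20],[17,12],[18,18],[31,14],[39,0],[43,3],[46,0]]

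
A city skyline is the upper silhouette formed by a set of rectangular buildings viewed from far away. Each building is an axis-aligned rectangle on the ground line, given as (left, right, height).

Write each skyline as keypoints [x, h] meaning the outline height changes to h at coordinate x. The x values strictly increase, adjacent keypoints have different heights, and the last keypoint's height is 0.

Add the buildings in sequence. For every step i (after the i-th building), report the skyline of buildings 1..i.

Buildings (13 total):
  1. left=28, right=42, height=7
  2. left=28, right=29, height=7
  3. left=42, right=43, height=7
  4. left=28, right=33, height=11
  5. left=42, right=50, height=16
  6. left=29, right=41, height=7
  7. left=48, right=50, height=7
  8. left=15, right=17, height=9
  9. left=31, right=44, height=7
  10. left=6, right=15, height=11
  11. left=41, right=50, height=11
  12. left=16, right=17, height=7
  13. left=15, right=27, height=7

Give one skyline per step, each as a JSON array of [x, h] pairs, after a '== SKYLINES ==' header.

== SKYLINES ==
[[28,7],[42,0]]
[[28,7],[42,0]]
[[28,7],[43,0]]
[[28,11],[33,7],[43,0]]
[[28,11],[33,7],[42,16],[50,0]]
[[28,11],[33,7],[42,16],[50,0]]
[[28,11],[33,7],[42,16],[50,0]]
[[15,9],[17,0],[28,11],[33,7],[42,16],[50,0]]
[[15,9],[17,0],[28,11],[33,7],[42,16],[50,0]]
[[6,11],[15,9],[17,0],[28,11],[33,7],[42,16],[50,0]]
[[6,11],[15,9],[17,0],[28,11],[33,7],[41,11],[42,16],[50,0]]
[[6,11],[15,9],[17,0],[28,11],[33,7],[41,11],[42,16],[50,0]]
[[6,11],[15,9],[17,7],[27,0],[28,11],[33,7],[41,11],[42,16],[50,0]]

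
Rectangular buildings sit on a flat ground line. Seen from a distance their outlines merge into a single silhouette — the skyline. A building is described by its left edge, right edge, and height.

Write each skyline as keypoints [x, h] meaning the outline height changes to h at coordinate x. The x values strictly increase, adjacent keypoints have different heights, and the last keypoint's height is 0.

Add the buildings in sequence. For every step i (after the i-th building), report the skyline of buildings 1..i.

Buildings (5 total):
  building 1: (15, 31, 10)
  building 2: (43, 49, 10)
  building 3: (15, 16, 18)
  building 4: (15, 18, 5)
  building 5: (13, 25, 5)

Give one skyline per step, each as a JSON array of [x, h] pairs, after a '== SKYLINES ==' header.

== SKYLINES ==
[[15,10],[31,0]]
[[15,10],[31,0],[43,10],[49,0]]
[[15,18],[16,10],[31,0],[43,10],[49,0]]
[[15,18],[16,10],[31,0],[43,10],[49,0]]
[[13,5],[15,18],[16,10],[31,0],[43,10],[49,0]]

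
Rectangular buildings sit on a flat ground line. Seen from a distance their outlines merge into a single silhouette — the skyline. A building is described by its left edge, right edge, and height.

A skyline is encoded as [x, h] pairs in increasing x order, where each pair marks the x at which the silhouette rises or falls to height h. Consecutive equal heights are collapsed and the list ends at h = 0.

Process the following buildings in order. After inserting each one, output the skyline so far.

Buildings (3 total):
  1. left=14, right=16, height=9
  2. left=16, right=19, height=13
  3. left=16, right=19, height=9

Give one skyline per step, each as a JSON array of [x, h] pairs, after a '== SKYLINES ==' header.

== SKYLINES ==
[[14,9],[16,0]]
[[14,9],[16,13],[19,0]]
[[14,9],[16,13],[19,0]]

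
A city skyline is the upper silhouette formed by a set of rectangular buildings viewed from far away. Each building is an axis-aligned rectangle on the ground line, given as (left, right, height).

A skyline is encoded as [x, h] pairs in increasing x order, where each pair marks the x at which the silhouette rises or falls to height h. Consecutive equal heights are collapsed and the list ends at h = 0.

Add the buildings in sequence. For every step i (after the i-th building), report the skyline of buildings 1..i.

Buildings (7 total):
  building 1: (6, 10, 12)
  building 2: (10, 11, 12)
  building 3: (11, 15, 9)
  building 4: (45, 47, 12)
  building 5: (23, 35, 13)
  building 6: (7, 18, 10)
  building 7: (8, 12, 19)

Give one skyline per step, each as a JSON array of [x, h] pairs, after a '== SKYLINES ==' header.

== SKYLINES ==
[[6,12],[10,0]]
[[6,12],[11,0]]
[[6,12],[11,9],[15,0]]
[[6,12],[11,9],[15,0],[45,12],[47,0]]
[[6,12],[11,9],[15,0],[23,13],[35,0],[45,12],[47,0]]
[[6,12],[11,10],[18,0],[23,13],[35,0],[45,12],[47,0]]
[[6,12],[8,19],[12,10],[18,0],[23,13],[35,0],[45,12],[47,0]]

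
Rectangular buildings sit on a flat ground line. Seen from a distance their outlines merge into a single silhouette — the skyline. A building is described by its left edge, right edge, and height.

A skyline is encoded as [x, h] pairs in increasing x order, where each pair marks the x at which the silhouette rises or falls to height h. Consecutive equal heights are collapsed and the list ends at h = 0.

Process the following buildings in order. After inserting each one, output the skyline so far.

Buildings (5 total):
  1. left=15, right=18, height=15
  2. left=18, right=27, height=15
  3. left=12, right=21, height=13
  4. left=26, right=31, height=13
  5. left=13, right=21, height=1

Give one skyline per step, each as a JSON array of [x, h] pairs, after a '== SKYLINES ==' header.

== SKYLINES ==
[[15,15],[18,0]]
[[15,15],[27,0]]
[[12,13],[15,15],[27,0]]
[[12,13],[15,15],[27,13],[31,0]]
[[12,13],[15,15],[27,13],[31,0]]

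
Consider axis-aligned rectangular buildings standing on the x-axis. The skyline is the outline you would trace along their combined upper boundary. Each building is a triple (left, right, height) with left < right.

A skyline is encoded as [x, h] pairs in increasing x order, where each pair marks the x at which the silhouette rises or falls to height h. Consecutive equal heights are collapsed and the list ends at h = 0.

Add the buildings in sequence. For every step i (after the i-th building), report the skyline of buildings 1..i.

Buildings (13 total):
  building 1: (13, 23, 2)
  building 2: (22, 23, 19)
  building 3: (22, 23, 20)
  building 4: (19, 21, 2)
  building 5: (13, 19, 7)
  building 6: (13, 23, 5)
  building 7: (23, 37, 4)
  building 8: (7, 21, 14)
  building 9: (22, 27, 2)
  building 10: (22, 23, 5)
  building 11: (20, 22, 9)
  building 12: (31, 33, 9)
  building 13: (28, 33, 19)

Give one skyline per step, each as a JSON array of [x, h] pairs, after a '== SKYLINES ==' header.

== SKYLINES ==
[[13,2],[23,0]]
[[13,2],[22,19],[23,0]]
[[13,2],[22,20],[23,0]]
[[13,2],[22,20],[23,0]]
[[13,7],[19,2],[22,20],[23,0]]
[[13,7],[19,5],[22,20],[23,0]]
[[13,7],[19,5],[22,20],[23,4],[37,0]]
[[7,14],[21,5],[22,20],[23,4],[37,0]]
[[7,14],[21,5],[22,20],[23,4],[37,0]]
[[7,14],[21,5],[22,20],[23,4],[37,0]]
[[7,14],[21,9],[22,20],[23,4],[37,0]]
[[7,14],[21,9],[22,20],[23,4],[31,9],[33,4],[37,0]]
[[7,14],[21,9],[22,20],[23,4],[28,19],[33,4],[37,0]]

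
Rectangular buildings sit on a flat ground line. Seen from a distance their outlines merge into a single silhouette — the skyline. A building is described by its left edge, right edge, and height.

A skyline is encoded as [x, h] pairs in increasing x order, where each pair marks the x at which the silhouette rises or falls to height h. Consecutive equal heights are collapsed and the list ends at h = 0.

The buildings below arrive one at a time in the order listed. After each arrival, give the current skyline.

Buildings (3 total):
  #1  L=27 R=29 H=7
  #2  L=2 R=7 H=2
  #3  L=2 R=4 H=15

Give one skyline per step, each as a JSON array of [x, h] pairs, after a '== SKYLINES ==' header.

== SKYLINES ==
[[27,7],[29,0]]
[[2,2],[7,0],[27,7],[29,0]]
[[2,15],[4,2],[7,0],[27,7],[29,0]]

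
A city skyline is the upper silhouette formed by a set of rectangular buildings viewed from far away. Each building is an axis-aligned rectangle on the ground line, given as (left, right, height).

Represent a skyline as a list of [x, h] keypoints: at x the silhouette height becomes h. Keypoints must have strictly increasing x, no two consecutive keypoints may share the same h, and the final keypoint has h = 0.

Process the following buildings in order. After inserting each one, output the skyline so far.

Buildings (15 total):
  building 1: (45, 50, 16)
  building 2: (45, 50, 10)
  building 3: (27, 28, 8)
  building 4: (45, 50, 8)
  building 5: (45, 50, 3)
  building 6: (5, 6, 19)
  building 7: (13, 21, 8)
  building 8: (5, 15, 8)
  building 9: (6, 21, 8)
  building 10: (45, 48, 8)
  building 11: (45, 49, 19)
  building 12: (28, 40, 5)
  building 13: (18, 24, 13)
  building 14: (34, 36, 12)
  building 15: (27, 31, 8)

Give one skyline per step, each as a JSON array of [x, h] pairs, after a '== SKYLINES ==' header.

== SKYLINES ==
[[45,16],[50,0]]
[[45,16],[50,0]]
[[27,8],[28,0],[45,16],[50,0]]
[[27,8],[28,0],[45,16],[50,0]]
[[27,8],[28,0],[45,16],[50,0]]
[[5,19],[6,0],[27,8],[28,0],[45,16],[50,0]]
[[5,19],[6,0],[13,8],[21,0],[27,8],[28,0],[45,16],[50,0]]
[[5,19],[6,8],[21,0],[27,8],[28,0],[45,16],[50,0]]
[[5,19],[6,8],[21,0],[27,8],[28,0],[45,16],[50,0]]
[[5,19],[6,8],[21,0],[27,8],[28,0],[45,16],[50,0]]
[[5,19],[6,8],[21,0],[27,8],[28,0],[45,19],[49,16],[50,0]]
[[5,19],[6,8],[21,0],[27,8],[28,5],[40,0],[45,19],[49,16],[50,0]]
[[5,19],[6,8],[18,13],[24,0],[27,8],[28,5],[40,0],[45,19],[49,16],[50,0]]
[[5,19],[6,8],[18,13],[24,0],[27,8],[28,5],[34,12],[36,5],[40,0],[45,19],[49,16],[50,0]]
[[5,19],[6,8],[18,13],[24,0],[27,8],[31,5],[34,12],[36,5],[40,0],[45,19],[49,16],[50,0]]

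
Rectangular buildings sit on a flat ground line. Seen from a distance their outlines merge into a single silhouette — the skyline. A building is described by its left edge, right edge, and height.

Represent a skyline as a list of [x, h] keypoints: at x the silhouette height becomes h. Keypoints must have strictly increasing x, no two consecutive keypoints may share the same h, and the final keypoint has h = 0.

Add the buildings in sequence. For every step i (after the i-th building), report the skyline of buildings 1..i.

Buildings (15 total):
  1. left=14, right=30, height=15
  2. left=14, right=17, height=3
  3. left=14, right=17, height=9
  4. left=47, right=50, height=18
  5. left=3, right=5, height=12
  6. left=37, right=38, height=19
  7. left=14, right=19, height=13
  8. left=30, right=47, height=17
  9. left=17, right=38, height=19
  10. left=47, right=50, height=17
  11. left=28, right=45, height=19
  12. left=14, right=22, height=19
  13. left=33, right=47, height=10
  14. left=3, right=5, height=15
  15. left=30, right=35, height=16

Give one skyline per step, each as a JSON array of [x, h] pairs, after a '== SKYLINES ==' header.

== SKYLINES ==
[[14,15],[30,0]]
[[14,15],[30,0]]
[[14,15],[30,0]]
[[14,15],[30,0],[47,18],[50,0]]
[[3,12],[5,0],[14,15],[30,0],[47,18],[50,0]]
[[3,12],[5,0],[14,15],[30,0],[37,19],[38,0],[47,18],[50,0]]
[[3,12],[5,0],[14,15],[30,0],[37,19],[38,0],[47,18],[50,0]]
[[3,12],[5,0],[14,15],[30,17],[37,19],[38,17],[47,18],[50,0]]
[[3,12],[5,0],[14,15],[17,19],[38,17],[47,18],[50,0]]
[[3,12],[5,0],[14,15],[17,19],[38,17],[47,18],[50,0]]
[[3,12],[5,0],[14,15],[17,19],[45,17],[47,18],[50,0]]
[[3,12],[5,0],[14,19],[45,17],[47,18],[50,0]]
[[3,12],[5,0],[14,19],[45,17],[47,18],[50,0]]
[[3,15],[5,0],[14,19],[45,17],[47,18],[50,0]]
[[3,15],[5,0],[14,19],[45,17],[47,18],[50,0]]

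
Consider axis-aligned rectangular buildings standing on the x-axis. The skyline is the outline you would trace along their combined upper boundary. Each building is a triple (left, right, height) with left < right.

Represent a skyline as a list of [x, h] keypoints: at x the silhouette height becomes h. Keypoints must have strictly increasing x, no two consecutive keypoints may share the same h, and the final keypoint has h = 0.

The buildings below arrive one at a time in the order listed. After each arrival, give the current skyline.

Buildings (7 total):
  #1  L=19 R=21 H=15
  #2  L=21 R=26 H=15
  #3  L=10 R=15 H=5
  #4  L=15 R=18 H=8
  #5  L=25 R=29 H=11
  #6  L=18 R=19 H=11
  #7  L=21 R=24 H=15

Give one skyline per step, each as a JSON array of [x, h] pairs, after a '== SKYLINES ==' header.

== SKYLINES ==
[[19,15],[21,0]]
[[19,15],[26,0]]
[[10,5],[15,0],[19,15],[26,0]]
[[10,5],[15,8],[18,0],[19,15],[26,0]]
[[10,5],[15,8],[18,0],[19,15],[26,11],[29,0]]
[[10,5],[15,8],[18,11],[19,15],[26,11],[29,0]]
[[10,5],[15,8],[18,11],[19,15],[26,11],[29,0]]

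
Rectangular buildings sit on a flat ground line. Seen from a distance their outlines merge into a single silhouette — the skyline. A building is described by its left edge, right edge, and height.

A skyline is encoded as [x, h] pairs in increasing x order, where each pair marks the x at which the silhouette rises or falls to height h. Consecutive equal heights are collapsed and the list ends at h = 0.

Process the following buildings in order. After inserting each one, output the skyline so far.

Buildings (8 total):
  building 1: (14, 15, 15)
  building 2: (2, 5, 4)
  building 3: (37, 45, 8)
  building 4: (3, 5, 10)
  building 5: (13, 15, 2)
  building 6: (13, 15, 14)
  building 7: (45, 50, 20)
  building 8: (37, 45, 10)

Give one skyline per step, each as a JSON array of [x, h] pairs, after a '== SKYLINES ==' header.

== SKYLINES ==
[[14,15],[15,0]]
[[2,4],[5,0],[14,15],[15,0]]
[[2,4],[5,0],[14,15],[15,0],[37,8],[45,0]]
[[2,4],[3,10],[5,0],[14,15],[15,0],[37,8],[45,0]]
[[2,4],[3,10],[5,0],[13,2],[14,15],[15,0],[37,8],[45,0]]
[[2,4],[3,10],[5,0],[13,14],[14,15],[15,0],[37,8],[45,0]]
[[2,4],[3,10],[5,0],[13,14],[14,15],[15,0],[37,8],[45,20],[50,0]]
[[2,4],[3,10],[5,0],[13,14],[14,15],[15,0],[37,10],[45,20],[50,0]]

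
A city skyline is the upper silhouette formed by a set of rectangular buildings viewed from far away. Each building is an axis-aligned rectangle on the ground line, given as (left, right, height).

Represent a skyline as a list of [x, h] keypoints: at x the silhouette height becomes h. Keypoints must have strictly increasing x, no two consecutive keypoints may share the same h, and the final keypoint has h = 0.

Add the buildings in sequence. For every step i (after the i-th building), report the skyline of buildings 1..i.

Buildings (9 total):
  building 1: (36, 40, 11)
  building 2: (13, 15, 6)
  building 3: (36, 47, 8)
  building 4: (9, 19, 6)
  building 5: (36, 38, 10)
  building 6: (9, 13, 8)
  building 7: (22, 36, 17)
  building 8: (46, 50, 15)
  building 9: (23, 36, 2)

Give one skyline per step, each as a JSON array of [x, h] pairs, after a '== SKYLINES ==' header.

== SKYLINES ==
[[36,11],[40,0]]
[[13,6],[15,0],[36,11],[40,0]]
[[13,6],[15,0],[36,11],[40,8],[47,0]]
[[9,6],[19,0],[36,11],[40,8],[47,0]]
[[9,6],[19,0],[36,11],[40,8],[47,0]]
[[9,8],[13,6],[19,0],[36,11],[40,8],[47,0]]
[[9,8],[13,6],[19,0],[22,17],[36,11],[40,8],[47,0]]
[[9,8],[13,6],[19,0],[22,17],[36,11],[40,8],[46,15],[50,0]]
[[9,8],[13,6],[19,0],[22,17],[36,11],[40,8],[46,15],[50,0]]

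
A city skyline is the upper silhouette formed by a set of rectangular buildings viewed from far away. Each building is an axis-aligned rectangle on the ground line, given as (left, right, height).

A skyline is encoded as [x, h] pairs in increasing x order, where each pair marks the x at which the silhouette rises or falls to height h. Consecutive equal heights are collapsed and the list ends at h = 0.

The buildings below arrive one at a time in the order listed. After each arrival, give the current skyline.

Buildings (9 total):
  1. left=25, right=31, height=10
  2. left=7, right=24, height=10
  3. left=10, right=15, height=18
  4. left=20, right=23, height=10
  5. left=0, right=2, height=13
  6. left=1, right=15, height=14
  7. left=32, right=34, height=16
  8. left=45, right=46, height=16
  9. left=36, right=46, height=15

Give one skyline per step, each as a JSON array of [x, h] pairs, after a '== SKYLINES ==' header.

== SKYLINES ==
[[25,10],[31,0]]
[[7,10],[24,0],[25,10],[31,0]]
[[7,10],[10,18],[15,10],[24,0],[25,10],[31,0]]
[[7,10],[10,18],[15,10],[24,0],[25,10],[31,0]]
[[0,13],[2,0],[7,10],[10,18],[15,10],[24,0],[25,10],[31,0]]
[[0,13],[1,14],[10,18],[15,10],[24,0],[25,10],[31,0]]
[[0,13],[1,14],[10,18],[15,10],[24,0],[25,10],[31,0],[32,16],[34,0]]
[[0,13],[1,14],[10,18],[15,10],[24,0],[25,10],[31,0],[32,16],[34,0],[45,16],[46,0]]
[[0,13],[1,14],[10,18],[15,10],[24,0],[25,10],[31,0],[32,16],[34,0],[36,15],[45,16],[46,0]]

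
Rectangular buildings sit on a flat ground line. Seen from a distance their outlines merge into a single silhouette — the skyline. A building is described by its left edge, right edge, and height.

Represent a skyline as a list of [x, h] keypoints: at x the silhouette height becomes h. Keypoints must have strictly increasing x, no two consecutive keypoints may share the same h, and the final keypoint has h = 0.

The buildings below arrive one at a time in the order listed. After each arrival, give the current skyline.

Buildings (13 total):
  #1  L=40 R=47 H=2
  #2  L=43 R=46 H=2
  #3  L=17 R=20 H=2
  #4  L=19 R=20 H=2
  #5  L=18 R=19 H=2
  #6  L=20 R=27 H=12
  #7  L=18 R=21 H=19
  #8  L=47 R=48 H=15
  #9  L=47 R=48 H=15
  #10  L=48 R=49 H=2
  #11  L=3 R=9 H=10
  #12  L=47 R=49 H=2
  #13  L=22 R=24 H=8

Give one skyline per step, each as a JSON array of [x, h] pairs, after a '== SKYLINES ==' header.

== SKYLINES ==
[[40,2],[47,0]]
[[40,2],[47,0]]
[[17,2],[20,0],[40,2],[47,0]]
[[17,2],[20,0],[40,2],[47,0]]
[[17,2],[20,0],[40,2],[47,0]]
[[17,2],[20,12],[27,0],[40,2],[47,0]]
[[17,2],[18,19],[21,12],[27,0],[40,2],[47,0]]
[[17,2],[18,19],[21,12],[27,0],[40,2],[47,15],[48,0]]
[[17,2],[18,19],[21,12],[27,0],[40,2],[47,15],[48,0]]
[[17,2],[18,19],[21,12],[27,0],[40,2],[47,15],[48,2],[49,0]]
[[3,10],[9,0],[17,2],[18,19],[21,12],[27,0],[40,2],[47,15],[48,2],[49,0]]
[[3,10],[9,0],[17,2],[18,19],[21,12],[27,0],[40,2],[47,15],[48,2],[49,0]]
[[3,10],[9,0],[17,2],[18,19],[21,12],[27,0],[40,2],[47,15],[48,2],[49,0]]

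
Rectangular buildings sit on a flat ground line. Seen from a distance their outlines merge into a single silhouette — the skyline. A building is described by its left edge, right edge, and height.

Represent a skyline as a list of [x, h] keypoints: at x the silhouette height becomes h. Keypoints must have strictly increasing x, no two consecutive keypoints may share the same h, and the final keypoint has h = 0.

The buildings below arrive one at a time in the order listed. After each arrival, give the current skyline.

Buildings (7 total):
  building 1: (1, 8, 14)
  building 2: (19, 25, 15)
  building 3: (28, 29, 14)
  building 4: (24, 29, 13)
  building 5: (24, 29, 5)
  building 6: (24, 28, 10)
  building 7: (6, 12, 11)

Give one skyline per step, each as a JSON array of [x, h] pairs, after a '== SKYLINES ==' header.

== SKYLINES ==
[[1,14],[8,0]]
[[1,14],[8,0],[19,15],[25,0]]
[[1,14],[8,0],[19,15],[25,0],[28,14],[29,0]]
[[1,14],[8,0],[19,15],[25,13],[28,14],[29,0]]
[[1,14],[8,0],[19,15],[25,13],[28,14],[29,0]]
[[1,14],[8,0],[19,15],[25,13],[28,14],[29,0]]
[[1,14],[8,11],[12,0],[19,15],[25,13],[28,14],[29,0]]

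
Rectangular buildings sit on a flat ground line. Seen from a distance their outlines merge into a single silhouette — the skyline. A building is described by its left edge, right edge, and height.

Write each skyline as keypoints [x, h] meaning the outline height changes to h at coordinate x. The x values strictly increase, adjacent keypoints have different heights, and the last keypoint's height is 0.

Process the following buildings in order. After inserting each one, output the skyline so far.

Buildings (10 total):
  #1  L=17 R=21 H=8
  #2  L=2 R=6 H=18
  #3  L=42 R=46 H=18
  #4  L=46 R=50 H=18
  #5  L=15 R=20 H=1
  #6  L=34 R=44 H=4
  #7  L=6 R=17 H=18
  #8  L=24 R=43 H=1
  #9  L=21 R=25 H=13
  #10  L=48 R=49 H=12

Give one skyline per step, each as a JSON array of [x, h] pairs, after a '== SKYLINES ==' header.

== SKYLINES ==
[[17,8],[21,0]]
[[2,18],[6,0],[17,8],[21,0]]
[[2,18],[6,0],[17,8],[21,0],[42,18],[46,0]]
[[2,18],[6,0],[17,8],[21,0],[42,18],[50,0]]
[[2,18],[6,0],[15,1],[17,8],[21,0],[42,18],[50,0]]
[[2,18],[6,0],[15,1],[17,8],[21,0],[34,4],[42,18],[50,0]]
[[2,18],[17,8],[21,0],[34,4],[42,18],[50,0]]
[[2,18],[17,8],[21,0],[24,1],[34,4],[42,18],[50,0]]
[[2,18],[17,8],[21,13],[25,1],[34,4],[42,18],[50,0]]
[[2,18],[17,8],[21,13],[25,1],[34,4],[42,18],[50,0]]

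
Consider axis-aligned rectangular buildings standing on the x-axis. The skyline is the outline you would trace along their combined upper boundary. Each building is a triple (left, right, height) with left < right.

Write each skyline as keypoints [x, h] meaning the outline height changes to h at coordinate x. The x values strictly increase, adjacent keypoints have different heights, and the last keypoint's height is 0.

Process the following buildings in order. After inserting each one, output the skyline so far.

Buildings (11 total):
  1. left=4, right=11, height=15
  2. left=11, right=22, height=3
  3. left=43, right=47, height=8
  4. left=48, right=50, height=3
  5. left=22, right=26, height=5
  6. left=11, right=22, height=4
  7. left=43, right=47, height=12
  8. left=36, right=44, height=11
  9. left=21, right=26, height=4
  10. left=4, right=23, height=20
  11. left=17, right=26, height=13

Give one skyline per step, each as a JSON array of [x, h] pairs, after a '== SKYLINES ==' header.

== SKYLINES ==
[[4,15],[11,0]]
[[4,15],[11,3],[22,0]]
[[4,15],[11,3],[22,0],[43,8],[47,0]]
[[4,15],[11,3],[22,0],[43,8],[47,0],[48,3],[50,0]]
[[4,15],[11,3],[22,5],[26,0],[43,8],[47,0],[48,3],[50,0]]
[[4,15],[11,4],[22,5],[26,0],[43,8],[47,0],[48,3],[50,0]]
[[4,15],[11,4],[22,5],[26,0],[43,12],[47,0],[48,3],[50,0]]
[[4,15],[11,4],[22,5],[26,0],[36,11],[43,12],[47,0],[48,3],[50,0]]
[[4,15],[11,4],[22,5],[26,0],[36,11],[43,12],[47,0],[48,3],[50,0]]
[[4,20],[23,5],[26,0],[36,11],[43,12],[47,0],[48,3],[50,0]]
[[4,20],[23,13],[26,0],[36,11],[43,12],[47,0],[48,3],[50,0]]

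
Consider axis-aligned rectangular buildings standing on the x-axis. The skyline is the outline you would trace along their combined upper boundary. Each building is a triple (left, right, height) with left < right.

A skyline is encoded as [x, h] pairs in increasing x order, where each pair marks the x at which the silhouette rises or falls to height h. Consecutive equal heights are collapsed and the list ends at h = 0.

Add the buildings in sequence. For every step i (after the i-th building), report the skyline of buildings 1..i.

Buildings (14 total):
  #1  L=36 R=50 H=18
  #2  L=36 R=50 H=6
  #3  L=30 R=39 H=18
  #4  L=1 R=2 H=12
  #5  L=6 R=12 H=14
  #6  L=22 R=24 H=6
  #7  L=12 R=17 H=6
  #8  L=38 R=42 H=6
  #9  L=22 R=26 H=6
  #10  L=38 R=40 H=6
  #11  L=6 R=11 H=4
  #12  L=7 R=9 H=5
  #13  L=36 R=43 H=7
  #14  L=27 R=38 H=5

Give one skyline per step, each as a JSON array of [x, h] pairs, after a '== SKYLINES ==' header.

== SKYLINES ==
[[36,18],[50,0]]
[[36,18],[50,0]]
[[30,18],[50,0]]
[[1,12],[2,0],[30,18],[50,0]]
[[1,12],[2,0],[6,14],[12,0],[30,18],[50,0]]
[[1,12],[2,0],[6,14],[12,0],[22,6],[24,0],[30,18],[50,0]]
[[1,12],[2,0],[6,14],[12,6],[17,0],[22,6],[24,0],[30,18],[50,0]]
[[1,12],[2,0],[6,14],[12,6],[17,0],[22,6],[24,0],[30,18],[50,0]]
[[1,12],[2,0],[6,14],[12,6],[17,0],[22,6],[26,0],[30,18],[50,0]]
[[1,12],[2,0],[6,14],[12,6],[17,0],[22,6],[26,0],[30,18],[50,0]]
[[1,12],[2,0],[6,14],[12,6],[17,0],[22,6],[26,0],[30,18],[50,0]]
[[1,12],[2,0],[6,14],[12,6],[17,0],[22,6],[26,0],[30,18],[50,0]]
[[1,12],[2,0],[6,14],[12,6],[17,0],[22,6],[26,0],[30,18],[50,0]]
[[1,12],[2,0],[6,14],[12,6],[17,0],[22,6],[26,0],[27,5],[30,18],[50,0]]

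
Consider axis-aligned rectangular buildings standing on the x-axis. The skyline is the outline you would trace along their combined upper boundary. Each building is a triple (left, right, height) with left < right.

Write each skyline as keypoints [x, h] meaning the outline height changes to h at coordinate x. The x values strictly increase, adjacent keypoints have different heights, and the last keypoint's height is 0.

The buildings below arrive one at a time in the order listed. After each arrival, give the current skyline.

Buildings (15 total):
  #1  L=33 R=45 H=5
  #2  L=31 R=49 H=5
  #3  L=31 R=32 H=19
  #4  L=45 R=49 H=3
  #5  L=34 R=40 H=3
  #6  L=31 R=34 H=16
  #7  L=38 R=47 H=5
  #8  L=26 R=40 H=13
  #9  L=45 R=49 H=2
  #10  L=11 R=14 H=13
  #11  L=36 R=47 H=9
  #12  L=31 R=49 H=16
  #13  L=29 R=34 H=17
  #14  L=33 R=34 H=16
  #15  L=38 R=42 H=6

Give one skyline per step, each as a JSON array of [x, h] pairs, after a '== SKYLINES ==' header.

== SKYLINES ==
[[33,5],[45,0]]
[[31,5],[49,0]]
[[31,19],[32,5],[49,0]]
[[31,19],[32,5],[49,0]]
[[31,19],[32,5],[49,0]]
[[31,19],[32,16],[34,5],[49,0]]
[[31,19],[32,16],[34,5],[49,0]]
[[26,13],[31,19],[32,16],[34,13],[40,5],[49,0]]
[[26,13],[31,19],[32,16],[34,13],[40,5],[49,0]]
[[11,13],[14,0],[26,13],[31,19],[32,16],[34,13],[40,5],[49,0]]
[[11,13],[14,0],[26,13],[31,19],[32,16],[34,13],[40,9],[47,5],[49,0]]
[[11,13],[14,0],[26,13],[31,19],[32,16],[49,0]]
[[11,13],[14,0],[26,13],[29,17],[31,19],[32,17],[34,16],[49,0]]
[[11,13],[14,0],[26,13],[29,17],[31,19],[32,17],[34,16],[49,0]]
[[11,13],[14,0],[26,13],[29,17],[31,19],[32,17],[34,16],[49,0]]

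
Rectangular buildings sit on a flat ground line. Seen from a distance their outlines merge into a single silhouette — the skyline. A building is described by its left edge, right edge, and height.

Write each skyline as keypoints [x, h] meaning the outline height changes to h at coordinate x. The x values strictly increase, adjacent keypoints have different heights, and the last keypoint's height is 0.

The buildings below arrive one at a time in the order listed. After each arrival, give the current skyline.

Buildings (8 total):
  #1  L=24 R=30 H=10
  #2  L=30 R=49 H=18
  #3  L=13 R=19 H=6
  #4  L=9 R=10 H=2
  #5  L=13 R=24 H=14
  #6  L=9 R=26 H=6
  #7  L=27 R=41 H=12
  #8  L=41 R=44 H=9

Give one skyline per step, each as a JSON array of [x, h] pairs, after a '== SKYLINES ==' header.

== SKYLINES ==
[[24,10],[30,0]]
[[24,10],[30,18],[49,0]]
[[13,6],[19,0],[24,10],[30,18],[49,0]]
[[9,2],[10,0],[13,6],[19,0],[24,10],[30,18],[49,0]]
[[9,2],[10,0],[13,14],[24,10],[30,18],[49,0]]
[[9,6],[13,14],[24,10],[30,18],[49,0]]
[[9,6],[13,14],[24,10],[27,12],[30,18],[49,0]]
[[9,6],[13,14],[24,10],[27,12],[30,18],[49,0]]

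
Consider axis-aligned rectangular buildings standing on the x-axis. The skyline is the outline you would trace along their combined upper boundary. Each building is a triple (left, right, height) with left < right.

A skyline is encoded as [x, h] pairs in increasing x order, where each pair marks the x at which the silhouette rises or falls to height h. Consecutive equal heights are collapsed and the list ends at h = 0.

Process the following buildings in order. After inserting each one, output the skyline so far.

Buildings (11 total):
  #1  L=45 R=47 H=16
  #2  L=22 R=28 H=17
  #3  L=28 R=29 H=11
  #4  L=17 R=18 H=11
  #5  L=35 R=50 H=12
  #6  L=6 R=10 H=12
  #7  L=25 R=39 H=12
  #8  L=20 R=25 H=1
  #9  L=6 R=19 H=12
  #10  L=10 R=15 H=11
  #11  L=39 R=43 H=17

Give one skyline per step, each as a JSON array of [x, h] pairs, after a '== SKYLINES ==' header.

== SKYLINES ==
[[45,16],[47,0]]
[[22,17],[28,0],[45,16],[47,0]]
[[22,17],[28,11],[29,0],[45,16],[47,0]]
[[17,11],[18,0],[22,17],[28,11],[29,0],[45,16],[47,0]]
[[17,11],[18,0],[22,17],[28,11],[29,0],[35,12],[45,16],[47,12],[50,0]]
[[6,12],[10,0],[17,11],[18,0],[22,17],[28,11],[29,0],[35,12],[45,16],[47,12],[50,0]]
[[6,12],[10,0],[17,11],[18,0],[22,17],[28,12],[45,16],[47,12],[50,0]]
[[6,12],[10,0],[17,11],[18,0],[20,1],[22,17],[28,12],[45,16],[47,12],[50,0]]
[[6,12],[19,0],[20,1],[22,17],[28,12],[45,16],[47,12],[50,0]]
[[6,12],[19,0],[20,1],[22,17],[28,12],[45,16],[47,12],[50,0]]
[[6,12],[19,0],[20,1],[22,17],[28,12],[39,17],[43,12],[45,16],[47,12],[50,0]]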